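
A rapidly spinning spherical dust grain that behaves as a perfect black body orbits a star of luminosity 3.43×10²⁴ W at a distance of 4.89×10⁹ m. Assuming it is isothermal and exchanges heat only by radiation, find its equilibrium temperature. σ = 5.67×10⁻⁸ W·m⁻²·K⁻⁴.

T ≈ 474 K

First find the stellar flux at distance d: S = L/(4πd²) = 3.43×10²⁴/(4π·(4.89×10⁹)²) = 11410 W/m².
For an isothermal sphere, absorbed (1−a)S·πr² = emitted σ·4πr²·T⁴, so T⁴ = (1−a)S/(4σ).
T⁴ = 1.00·11410/(4·5.67×10⁻⁸) = 5.033×10¹⁰ K⁴.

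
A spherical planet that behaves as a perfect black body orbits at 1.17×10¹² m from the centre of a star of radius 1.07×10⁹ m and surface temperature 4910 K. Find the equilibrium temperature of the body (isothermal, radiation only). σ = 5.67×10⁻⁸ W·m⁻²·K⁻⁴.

T ≈ 105 K

The star's surface emits σT_*⁴; at distance d the flux is S = σT_*⁴(R_*/d)².
S = 5.67×10⁻⁸·(4910)⁴·(1.07×10⁹/1.17×10¹²)² = 27.56 W/m².
For an isothermal sphere T⁴ = (1−a)S/(4σ) = 1.215×10⁸ K⁴.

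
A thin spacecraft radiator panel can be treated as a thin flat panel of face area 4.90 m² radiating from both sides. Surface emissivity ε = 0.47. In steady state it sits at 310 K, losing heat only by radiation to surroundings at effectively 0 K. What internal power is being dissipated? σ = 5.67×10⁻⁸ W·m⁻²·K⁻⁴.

Steady state: P = εσA T⁴.
A = 2·4.90 = 9.800 m²; T⁴ = (310)⁴ = 9.235×10⁹ K⁴.
P = 0.47 × 5.67×10⁻⁸ × 9.800 × 9.235×10⁹.

P ≈ 2410 W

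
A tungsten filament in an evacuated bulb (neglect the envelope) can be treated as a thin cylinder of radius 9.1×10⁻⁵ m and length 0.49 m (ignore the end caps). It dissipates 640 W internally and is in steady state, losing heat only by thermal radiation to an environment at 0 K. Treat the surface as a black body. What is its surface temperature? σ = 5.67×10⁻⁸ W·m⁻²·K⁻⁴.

T ≈ 2520 K

Steady state: internal power = radiated power, P = εσA T⁴.
Radiating area A = 2πrL = 2.802×10⁻⁴ m².
T⁴ = P/(εσA) = 640/(1.0·5.67×10⁻⁸·2.802×10⁻⁴) = 4.029×10¹³ K⁴.
T = (4.029×10¹³)^(1/4).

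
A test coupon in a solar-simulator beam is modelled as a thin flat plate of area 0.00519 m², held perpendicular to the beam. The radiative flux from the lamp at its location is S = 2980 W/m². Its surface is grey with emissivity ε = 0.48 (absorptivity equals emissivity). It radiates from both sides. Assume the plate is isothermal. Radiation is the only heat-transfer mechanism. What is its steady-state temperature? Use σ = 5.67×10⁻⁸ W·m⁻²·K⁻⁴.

At equilibrium, absorbed power = emitted power.
Absorbing cross-section = A = 0.005190 m²; emitting surface = 2A = 0.01038 m² (ratio 2).
εS·A_cross = εσ·A_surf·T⁴  ⇒  T⁴ = S/(2σ)   (ε cancels).
T⁴ = 2980/(2·5.67×10⁻⁸) = 2.628×10¹⁰ K⁴.
T = (2.628×10¹⁰)^(1/4).

T ≈ 403 K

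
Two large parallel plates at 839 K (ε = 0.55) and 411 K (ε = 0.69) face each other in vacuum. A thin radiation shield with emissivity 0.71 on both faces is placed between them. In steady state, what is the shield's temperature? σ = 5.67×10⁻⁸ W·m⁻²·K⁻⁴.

In steady state the net flux on the hot side equals that on the cold side.
σ(T₁⁴−T_s⁴)/D₁ = σ(T_s⁴−T₂⁴)/D₂, with D₁ = 1/ε₁+1/ε_s−1 = 2.227, D₂ = 1/ε_s+1/ε₂−1 = 1.858.
Solve for T_s⁴: T_s⁴ = (D₂·T₁⁴ + D₁·T₂⁴)/(D₁+D₂) = 2.409×10¹¹ K⁴.

T_s ≈ 701 K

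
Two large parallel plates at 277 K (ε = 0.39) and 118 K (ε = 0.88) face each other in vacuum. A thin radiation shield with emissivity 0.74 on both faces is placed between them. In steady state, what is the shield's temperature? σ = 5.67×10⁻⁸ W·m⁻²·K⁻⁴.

T_s ≈ 215 K

In steady state the net flux on the hot side equals that on the cold side.
σ(T₁⁴−T_s⁴)/D₁ = σ(T_s⁴−T₂⁴)/D₂, with D₁ = 1/ε₁+1/ε_s−1 = 2.915, D₂ = 1/ε_s+1/ε₂−1 = 1.488.
Solve for T_s⁴: T_s⁴ = (D₂·T₁⁴ + D₁·T₂⁴)/(D₁+D₂) = 2.118×10⁹ K⁴.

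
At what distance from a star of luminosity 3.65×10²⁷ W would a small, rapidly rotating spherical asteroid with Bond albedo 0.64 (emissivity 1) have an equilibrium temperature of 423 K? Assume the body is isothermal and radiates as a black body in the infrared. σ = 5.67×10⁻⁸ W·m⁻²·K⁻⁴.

d ≈ 1.20×10¹¹ m

For an isothermal black-emitting sphere, (1−a)S·πr² = σ·4πr²·T⁴ ⇒ S = 4σT⁴/(1−a).
S = 4·5.67×10⁻⁸·(423)⁴/0.360 = 20170 W/m².
Flux falls as S = L/(4πd²), so d = √(L/(4πS)) = √(3.65×10²⁷/(4π·20170)).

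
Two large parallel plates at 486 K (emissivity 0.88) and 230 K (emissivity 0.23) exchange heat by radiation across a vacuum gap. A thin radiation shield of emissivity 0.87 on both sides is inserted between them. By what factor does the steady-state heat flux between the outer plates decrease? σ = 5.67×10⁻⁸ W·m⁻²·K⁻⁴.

Without shield: q₀ = σΔ(T⁴)/(1/ε₁+1/ε₂−1) with denominator 4.484.
With shield the two gaps are in series; the resistances add: (1/ε₁+1/ε_s−1)+(1/ε_s+1/ε₂−1) = 1.286+4.497 = 5.783.
Heat-flux ratio q₀/q = 5.783/4.484.

factor ≈ 1.29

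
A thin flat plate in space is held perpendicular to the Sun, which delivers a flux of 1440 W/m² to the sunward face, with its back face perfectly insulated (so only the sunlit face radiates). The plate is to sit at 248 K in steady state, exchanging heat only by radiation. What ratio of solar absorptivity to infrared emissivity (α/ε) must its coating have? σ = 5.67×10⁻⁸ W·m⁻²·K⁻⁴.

α/ε ≈ 0.149

Balance: αS·A = εσ·1A·T⁴ ⇒ α/ε = σT⁴/S.
α/ε = 5.67×10⁻⁸·(248)⁴/1440 = 5.67×10⁻⁸·3.783×10⁹/1440.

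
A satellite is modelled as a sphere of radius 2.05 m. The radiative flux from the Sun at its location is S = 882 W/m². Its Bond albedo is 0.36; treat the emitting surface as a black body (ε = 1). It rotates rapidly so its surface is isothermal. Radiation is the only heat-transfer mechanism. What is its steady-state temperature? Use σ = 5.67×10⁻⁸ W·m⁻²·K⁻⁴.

T ≈ 223 K

At equilibrium, absorbed power = emitted power.
Absorbing cross-section = πr² = 13.20 m²; emitting surface = 4πr² = 52.81 m² (ratio 4).
(1−a)S·A_cross = εσ·A_surf·T⁴  ⇒  T⁴ = (1−a)S/(4σ).
T⁴ = 0.640·882/(4·5.67×10⁻⁸) = 2.489×10⁹ K⁴.
T = (2.489×10⁹)^(1/4).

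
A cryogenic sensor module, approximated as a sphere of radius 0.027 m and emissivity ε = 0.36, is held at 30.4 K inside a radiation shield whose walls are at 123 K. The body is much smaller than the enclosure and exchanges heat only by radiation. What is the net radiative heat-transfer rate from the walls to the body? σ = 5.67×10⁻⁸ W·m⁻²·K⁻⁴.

P_net ≈ 0.0426 W

For a small grey body in a large enclosure: P_net = εσA(T_body⁴ − T_wall⁴).
A = 4πr² = 0.009161 m²; T_body⁴ − T_wall⁴ = 8.541×10⁵ − 2.289×10⁸ = -2.280×10⁸ K⁴.
|P_net| = 0.36·5.67×10⁻⁸·0.009161·2.280×10⁸.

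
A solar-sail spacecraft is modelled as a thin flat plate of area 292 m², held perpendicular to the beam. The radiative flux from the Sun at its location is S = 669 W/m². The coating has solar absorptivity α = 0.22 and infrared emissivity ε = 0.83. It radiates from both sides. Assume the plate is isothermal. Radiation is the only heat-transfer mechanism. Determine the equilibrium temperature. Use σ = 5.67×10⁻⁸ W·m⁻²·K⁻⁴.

At equilibrium, absorbed power = emitted power.
Absorbing cross-section = A = 292.0 m²; emitting surface = 2A = 584.0 m² (ratio 2).
αS·A_cross = εσ·A_surf·T⁴  ⇒  T⁴ = αS/(ε·2σ).
T⁴ = 0.220·669/(0.83·2·5.67×10⁻⁸) = 1.564×10⁹ K⁴.
T = (1.564×10⁹)^(1/4).

T ≈ 199 K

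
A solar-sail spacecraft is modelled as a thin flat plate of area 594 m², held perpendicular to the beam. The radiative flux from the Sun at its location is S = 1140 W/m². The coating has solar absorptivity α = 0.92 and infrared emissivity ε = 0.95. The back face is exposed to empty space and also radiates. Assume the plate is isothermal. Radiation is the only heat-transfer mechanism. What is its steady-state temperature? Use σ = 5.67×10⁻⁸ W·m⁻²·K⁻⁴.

T ≈ 314 K

At equilibrium, absorbed power = emitted power.
Absorbing cross-section = A = 594.0 m²; emitting surface = 2A = 1188 m² (ratio 2).
αS·A_cross = εσ·A_surf·T⁴  ⇒  T⁴ = αS/(ε·2σ).
T⁴ = 0.920·1140/(0.95·2·5.67×10⁻⁸) = 9.735×10⁹ K⁴.
T = (9.735×10⁹)^(1/4).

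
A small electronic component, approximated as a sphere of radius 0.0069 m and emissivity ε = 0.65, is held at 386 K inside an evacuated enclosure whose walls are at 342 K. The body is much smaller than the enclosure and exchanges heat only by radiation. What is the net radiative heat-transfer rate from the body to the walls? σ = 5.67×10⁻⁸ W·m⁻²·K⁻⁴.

For a small grey body in a large enclosure: P_net = εσA(T_body⁴ − T_wall⁴).
A = 4πr² = 5.983×10⁻⁴ m²; T_body⁴ − T_wall⁴ = 2.220×10¹⁰ − 1.368×10¹⁰ = 8.519×10⁹ K⁴.
|P_net| = 0.65·5.67×10⁻⁸·5.983×10⁻⁴·8.519×10⁹.

P_net ≈ 0.188 W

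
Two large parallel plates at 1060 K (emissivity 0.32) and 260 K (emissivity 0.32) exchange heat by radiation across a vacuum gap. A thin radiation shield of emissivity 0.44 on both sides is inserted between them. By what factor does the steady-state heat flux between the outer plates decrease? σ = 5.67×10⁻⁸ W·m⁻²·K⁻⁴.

Without shield: q₀ = σΔ(T⁴)/(1/ε₁+1/ε₂−1) with denominator 5.250.
With shield the two gaps are in series; the resistances add: (1/ε₁+1/ε_s−1)+(1/ε_s+1/ε₂−1) = 4.398+4.398 = 8.795.
Heat-flux ratio q₀/q = 8.795/5.250.

factor ≈ 1.68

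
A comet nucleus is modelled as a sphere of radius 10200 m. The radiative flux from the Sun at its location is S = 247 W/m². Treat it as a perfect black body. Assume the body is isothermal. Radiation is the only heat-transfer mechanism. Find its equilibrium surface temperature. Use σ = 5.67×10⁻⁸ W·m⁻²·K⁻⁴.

T ≈ 182 K

At equilibrium, absorbed power = emitted power.
Absorbing cross-section = πr² = 3.269×10⁸ m²; emitting surface = 4πr² = 1.307×10⁹ m² (ratio 4).
S·A_cross = εσ·A_surf·T⁴  ⇒  T⁴ = S/(4σ).
T⁴ = 1.00·247/(4·5.67×10⁻⁸) = 1.089×10⁹ K⁴.
T = (1.089×10⁹)^(1/4).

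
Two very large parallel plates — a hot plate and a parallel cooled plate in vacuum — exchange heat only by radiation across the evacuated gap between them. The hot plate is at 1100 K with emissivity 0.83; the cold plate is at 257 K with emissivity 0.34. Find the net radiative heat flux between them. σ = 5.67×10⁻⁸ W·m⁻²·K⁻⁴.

For two infinite grey parallel plates, q = σ(T₁⁴ − T₂⁴)/(1/ε₁ + 1/ε₂ − 1).
T₁⁴ − T₂⁴ = 1.464×10¹² − 4.362×10⁹ = 1.460×10¹² K⁴.
1/ε₁ + 1/ε₂ − 1 = 1.205 + 2.941 − 1 = 3.146.
q = 5.67×10⁻⁸ × 1.460×10¹² / 3.146.

q ≈ 26300 W/m²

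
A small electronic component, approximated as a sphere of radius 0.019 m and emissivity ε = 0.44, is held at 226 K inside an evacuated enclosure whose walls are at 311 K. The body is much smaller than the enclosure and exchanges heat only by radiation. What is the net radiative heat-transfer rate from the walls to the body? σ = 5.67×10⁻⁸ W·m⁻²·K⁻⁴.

P_net ≈ 0.764 W

For a small grey body in a large enclosure: P_net = εσA(T_body⁴ − T_wall⁴).
A = 4πr² = 0.004536 m²; T_body⁴ − T_wall⁴ = 2.609×10⁹ − 9.355×10⁹ = -6.746×10⁹ K⁴.
|P_net| = 0.44·5.67×10⁻⁸·0.004536·6.746×10⁹.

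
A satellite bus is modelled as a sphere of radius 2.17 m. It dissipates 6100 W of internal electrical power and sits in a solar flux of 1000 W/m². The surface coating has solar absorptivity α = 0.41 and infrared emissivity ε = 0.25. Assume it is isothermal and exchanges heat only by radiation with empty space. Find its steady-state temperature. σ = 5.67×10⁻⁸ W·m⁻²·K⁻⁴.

T ≈ 347 K

At steady state, absorbed solar power + internal power = radiated power.
Absorbed: α·S·A_cross = 0.41·1000·14.79 = 6065 W (cross-section πr²).
Total input = 6065 + 6100 = 12170 W.
Radiated: εσ·A_surf·T⁴ with A_surf = 4πr² = 59.17 m².
T⁴ = 12170/(0.25·5.67×10⁻⁸·59.17) = 1.450×10¹⁰ K⁴.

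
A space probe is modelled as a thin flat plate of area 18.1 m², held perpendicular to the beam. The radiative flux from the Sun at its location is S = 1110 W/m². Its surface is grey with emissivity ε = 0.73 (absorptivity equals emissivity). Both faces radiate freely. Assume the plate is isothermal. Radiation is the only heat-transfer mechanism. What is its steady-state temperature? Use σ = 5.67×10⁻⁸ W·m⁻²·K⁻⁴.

T ≈ 315 K

At equilibrium, absorbed power = emitted power.
Absorbing cross-section = A = 18.10 m²; emitting surface = 2A = 36.20 m² (ratio 2).
εS·A_cross = εσ·A_surf·T⁴  ⇒  T⁴ = S/(2σ)   (ε cancels).
T⁴ = 1110/(2·5.67×10⁻⁸) = 9.788×10⁹ K⁴.
T = (9.788×10⁹)^(1/4).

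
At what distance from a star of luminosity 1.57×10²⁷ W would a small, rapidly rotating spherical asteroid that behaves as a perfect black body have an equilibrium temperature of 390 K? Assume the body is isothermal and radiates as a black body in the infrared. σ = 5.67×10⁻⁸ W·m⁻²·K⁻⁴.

For an isothermal black-emitting sphere, (1−a)S·πr² = σ·4πr²·T⁴ ⇒ S = 4σT⁴/(1−a).
S = 4·5.67×10⁻⁸·(390)⁴/1.00 = 5247 W/m².
Flux falls as S = L/(4πd²), so d = √(L/(4πS)) = √(1.57×10²⁷/(4π·5247)).

d ≈ 1.54×10¹¹ m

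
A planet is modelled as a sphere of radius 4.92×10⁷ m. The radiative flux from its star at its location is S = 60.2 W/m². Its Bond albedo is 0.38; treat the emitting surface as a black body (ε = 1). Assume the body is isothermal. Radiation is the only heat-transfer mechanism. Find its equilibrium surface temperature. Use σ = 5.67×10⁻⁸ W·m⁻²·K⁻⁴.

T ≈ 113 K

At equilibrium, absorbed power = emitted power.
Absorbing cross-section = πr² = 7.605×10¹⁵ m²; emitting surface = 4πr² = 3.042×10¹⁶ m² (ratio 4).
(1−a)S·A_cross = εσ·A_surf·T⁴  ⇒  T⁴ = (1−a)S/(4σ).
T⁴ = 0.620·60.2/(4·5.67×10⁻⁸) = 1.646×10⁸ K⁴.
T = (1.646×10⁸)^(1/4).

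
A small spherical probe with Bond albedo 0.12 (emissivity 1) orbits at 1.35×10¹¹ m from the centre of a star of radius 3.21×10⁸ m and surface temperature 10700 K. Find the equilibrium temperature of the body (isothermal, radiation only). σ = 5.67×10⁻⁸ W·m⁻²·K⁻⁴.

The star's surface emits σT_*⁴; at distance d the flux is S = σT_*⁴(R_*/d)².
S = 5.67×10⁻⁸·(10700)⁴·(3.21×10⁸/1.35×10¹¹)² = 4202 W/m².
For an isothermal sphere T⁴ = (1−a)S/(4σ) = 1.630×10¹⁰ K⁴.

T ≈ 357 K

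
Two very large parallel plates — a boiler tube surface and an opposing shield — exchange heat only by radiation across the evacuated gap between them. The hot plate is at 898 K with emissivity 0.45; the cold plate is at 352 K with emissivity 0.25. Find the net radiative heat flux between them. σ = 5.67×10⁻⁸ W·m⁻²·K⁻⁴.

q ≈ 6890 W/m²

For two infinite grey parallel plates, q = σ(T₁⁴ − T₂⁴)/(1/ε₁ + 1/ε₂ − 1).
T₁⁴ − T₂⁴ = 6.503×10¹¹ − 1.535×10¹⁰ = 6.349×10¹¹ K⁴.
1/ε₁ + 1/ε₂ − 1 = 2.222 + 4.000 − 1 = 5.222.
q = 5.67×10⁻⁸ × 6.349×10¹¹ / 5.222.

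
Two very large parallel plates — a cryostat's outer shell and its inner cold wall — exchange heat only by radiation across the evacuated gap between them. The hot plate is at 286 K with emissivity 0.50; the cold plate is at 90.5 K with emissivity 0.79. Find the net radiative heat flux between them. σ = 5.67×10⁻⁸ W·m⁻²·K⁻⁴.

For two infinite grey parallel plates, q = σ(T₁⁴ − T₂⁴)/(1/ε₁ + 1/ε₂ − 1).
T₁⁴ − T₂⁴ = 6.691×10⁹ − 6.708×10⁷ = 6.624×10⁹ K⁴.
1/ε₁ + 1/ε₂ − 1 = 2.000 + 1.266 − 1 = 2.266.
q = 5.67×10⁻⁸ × 6.624×10⁹ / 2.266.

q ≈ 166 W/m²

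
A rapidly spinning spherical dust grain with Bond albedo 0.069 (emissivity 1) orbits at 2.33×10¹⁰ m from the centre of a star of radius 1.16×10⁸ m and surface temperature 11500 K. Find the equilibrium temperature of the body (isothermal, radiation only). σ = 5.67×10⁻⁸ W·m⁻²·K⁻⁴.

T ≈ 564 K

The star's surface emits σT_*⁴; at distance d the flux is S = σT_*⁴(R_*/d)².
S = 5.67×10⁻⁸·(11500)⁴·(1.16×10⁸/2.33×10¹⁰)² = 24580 W/m².
For an isothermal sphere T⁴ = (1−a)S/(4σ) = 1.009×10¹¹ K⁴.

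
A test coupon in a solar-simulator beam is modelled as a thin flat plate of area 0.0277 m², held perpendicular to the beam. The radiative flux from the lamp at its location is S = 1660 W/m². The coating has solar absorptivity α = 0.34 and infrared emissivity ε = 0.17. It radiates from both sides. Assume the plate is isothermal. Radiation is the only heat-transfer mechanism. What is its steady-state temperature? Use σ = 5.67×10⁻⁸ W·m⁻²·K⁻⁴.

At equilibrium, absorbed power = emitted power.
Absorbing cross-section = A = 0.02770 m²; emitting surface = 2A = 0.05540 m² (ratio 2).
αS·A_cross = εσ·A_surf·T⁴  ⇒  T⁴ = αS/(ε·2σ).
T⁴ = 0.340·1660/(0.17·2·5.67×10⁻⁸) = 2.928×10¹⁰ K⁴.
T = (2.928×10¹⁰)^(1/4).

T ≈ 414 K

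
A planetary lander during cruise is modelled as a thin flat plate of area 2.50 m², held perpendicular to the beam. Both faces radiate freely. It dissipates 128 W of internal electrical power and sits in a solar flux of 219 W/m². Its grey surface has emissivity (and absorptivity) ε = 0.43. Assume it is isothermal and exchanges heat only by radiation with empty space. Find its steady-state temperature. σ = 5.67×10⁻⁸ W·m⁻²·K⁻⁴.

T ≈ 234 K

At steady state, absorbed solar power + internal power = radiated power.
Absorbed: α·S·A_cross = 0.43·219·2.500 = 235.4 W (cross-section A).
Total input = 235.4 + 128 = 363.4 W.
Radiated: εσ·A_surf·T⁴ with A_surf = 2A = 5.000 m².
T⁴ = 363.4/(0.43·5.67×10⁻⁸·5.000) = 2.981×10⁹ K⁴.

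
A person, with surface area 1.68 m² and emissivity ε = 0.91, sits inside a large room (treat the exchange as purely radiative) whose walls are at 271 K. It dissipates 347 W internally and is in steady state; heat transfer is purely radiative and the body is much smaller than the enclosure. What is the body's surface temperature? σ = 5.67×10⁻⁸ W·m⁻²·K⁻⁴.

For a small grey body in a large enclosure, net radiated power = εσA(T⁴ − T_w⁴).
Steady state: P = εσA(T⁴ − T_w⁴) with A = 1.68 m².
T⁴ = P/(εσA) + T_w⁴ = 347/(0.91·5.67×10⁻⁸·1.680) + (271)⁴
    = 4.003×10⁹ + 5.394×10⁹ = 9.397×10⁹ K⁴.

T ≈ 311 K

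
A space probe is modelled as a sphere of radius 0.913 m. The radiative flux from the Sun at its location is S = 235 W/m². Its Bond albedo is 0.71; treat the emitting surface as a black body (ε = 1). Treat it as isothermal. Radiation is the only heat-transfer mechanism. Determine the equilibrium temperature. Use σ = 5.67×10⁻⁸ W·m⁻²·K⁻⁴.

T ≈ 132 K

At equilibrium, absorbed power = emitted power.
Absorbing cross-section = πr² = 2.619 m²; emitting surface = 4πr² = 10.47 m² (ratio 4).
(1−a)S·A_cross = εσ·A_surf·T⁴  ⇒  T⁴ = (1−a)S/(4σ).
T⁴ = 0.290·235/(4·5.67×10⁻⁸) = 3.005×10⁸ K⁴.
T = (3.005×10⁸)^(1/4).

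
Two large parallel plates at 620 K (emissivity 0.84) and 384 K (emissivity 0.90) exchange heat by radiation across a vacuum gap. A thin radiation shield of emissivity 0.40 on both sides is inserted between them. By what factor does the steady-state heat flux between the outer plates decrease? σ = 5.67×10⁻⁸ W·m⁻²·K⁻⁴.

factor ≈ 4.07

Without shield: q₀ = σΔ(T⁴)/(1/ε₁+1/ε₂−1) with denominator 1.302.
With shield the two gaps are in series; the resistances add: (1/ε₁+1/ε_s−1)+(1/ε_s+1/ε₂−1) = 2.690+2.611 = 5.302.
Heat-flux ratio q₀/q = 5.302/1.302.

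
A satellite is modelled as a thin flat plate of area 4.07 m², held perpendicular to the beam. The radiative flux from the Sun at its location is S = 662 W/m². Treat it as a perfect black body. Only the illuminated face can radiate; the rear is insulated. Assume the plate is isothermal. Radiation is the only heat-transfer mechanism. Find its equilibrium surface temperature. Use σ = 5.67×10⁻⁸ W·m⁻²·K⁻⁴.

At equilibrium, absorbed power = emitted power.
Absorbing cross-section = A = 4.070 m²; emitting surface = A = 4.070 m² (ratio 1).
S·A_cross = εσ·A_surf·T⁴  ⇒  T⁴ = S/(1σ).
T⁴ = 1.00·662/(1·5.67×10⁻⁸) = 1.168×10¹⁰ K⁴.
T = (1.168×10¹⁰)^(1/4).

T ≈ 329 K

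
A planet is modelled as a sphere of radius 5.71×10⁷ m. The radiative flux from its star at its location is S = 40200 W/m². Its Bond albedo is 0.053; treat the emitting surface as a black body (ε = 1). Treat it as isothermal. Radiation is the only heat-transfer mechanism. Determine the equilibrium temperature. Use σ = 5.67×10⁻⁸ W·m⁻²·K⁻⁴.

At equilibrium, absorbed power = emitted power.
Absorbing cross-section = πr² = 1.024×10¹⁶ m²; emitting surface = 4πr² = 4.097×10¹⁶ m² (ratio 4).
(1−a)S·A_cross = εσ·A_surf·T⁴  ⇒  T⁴ = (1−a)S/(4σ).
T⁴ = 0.947·40200/(4·5.67×10⁻⁸) = 1.679×10¹¹ K⁴.
T = (1.679×10¹¹)^(1/4).

T ≈ 640 K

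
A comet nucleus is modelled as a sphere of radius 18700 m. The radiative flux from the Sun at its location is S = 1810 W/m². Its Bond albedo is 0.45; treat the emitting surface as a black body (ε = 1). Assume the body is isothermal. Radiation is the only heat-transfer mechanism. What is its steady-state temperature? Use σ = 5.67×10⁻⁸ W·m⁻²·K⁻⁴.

At equilibrium, absorbed power = emitted power.
Absorbing cross-section = πr² = 1.099×10⁹ m²; emitting surface = 4πr² = 4.394×10⁹ m² (ratio 4).
(1−a)S·A_cross = εσ·A_surf·T⁴  ⇒  T⁴ = (1−a)S/(4σ).
T⁴ = 0.550·1810/(4·5.67×10⁻⁸) = 4.389×10⁹ K⁴.
T = (4.389×10⁹)^(1/4).

T ≈ 257 K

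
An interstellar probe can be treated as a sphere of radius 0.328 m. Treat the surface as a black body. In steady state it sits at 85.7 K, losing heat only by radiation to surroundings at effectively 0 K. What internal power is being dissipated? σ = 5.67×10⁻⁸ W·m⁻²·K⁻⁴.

P ≈ 4.13 W

Steady state: P = εσA T⁴.
A = 4πr² = 1.352 m²; T⁴ = (85.7)⁴ = 5.394×10⁷ K⁴.
P = 1.0 × 5.67×10⁻⁸ × 1.352 × 5.394×10⁷.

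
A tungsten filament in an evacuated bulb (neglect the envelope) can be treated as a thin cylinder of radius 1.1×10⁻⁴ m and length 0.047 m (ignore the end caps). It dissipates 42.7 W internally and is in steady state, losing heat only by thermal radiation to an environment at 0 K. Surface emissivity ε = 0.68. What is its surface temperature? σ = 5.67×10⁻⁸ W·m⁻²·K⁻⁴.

T ≈ 2420 K

Steady state: internal power = radiated power, P = εσA T⁴.
Radiating area A = 2πrL = 3.248×10⁻⁵ m².
T⁴ = P/(εσA) = 42.7/(0.68·5.67×10⁻⁸·3.248×10⁻⁵) = 3.409×10¹³ K⁴.
T = (3.409×10¹³)^(1/4).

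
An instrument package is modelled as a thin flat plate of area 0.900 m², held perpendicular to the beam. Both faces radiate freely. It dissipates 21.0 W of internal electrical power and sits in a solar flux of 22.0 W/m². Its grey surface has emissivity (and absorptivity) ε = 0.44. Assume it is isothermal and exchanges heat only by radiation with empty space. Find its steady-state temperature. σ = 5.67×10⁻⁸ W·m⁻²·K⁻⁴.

At steady state, absorbed solar power + internal power = radiated power.
Absorbed: α·S·A_cross = 0.44·22.0·0.9000 = 8.712 W (cross-section A).
Total input = 8.712 + 21.0 = 29.71 W.
Radiated: εσ·A_surf·T⁴ with A_surf = 2A = 1.800 m².
T⁴ = 29.71/(0.44·5.67×10⁻⁸·1.800) = 6.616×10⁸ K⁴.

T ≈ 160 K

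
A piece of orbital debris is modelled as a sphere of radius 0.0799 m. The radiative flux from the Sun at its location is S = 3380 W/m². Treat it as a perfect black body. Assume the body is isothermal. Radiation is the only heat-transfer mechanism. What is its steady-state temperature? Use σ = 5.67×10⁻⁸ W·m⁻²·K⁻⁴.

At equilibrium, absorbed power = emitted power.
Absorbing cross-section = πr² = 0.02006 m²; emitting surface = 4πr² = 0.08022 m² (ratio 4).
S·A_cross = εσ·A_surf·T⁴  ⇒  T⁴ = S/(4σ).
T⁴ = 1.00·3380/(4·5.67×10⁻⁸) = 1.490×10¹⁰ K⁴.
T = (1.490×10¹⁰)^(1/4).

T ≈ 349 K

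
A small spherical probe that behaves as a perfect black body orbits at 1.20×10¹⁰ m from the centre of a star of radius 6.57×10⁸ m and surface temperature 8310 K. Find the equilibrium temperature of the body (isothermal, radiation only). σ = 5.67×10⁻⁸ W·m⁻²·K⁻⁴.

The star's surface emits σT_*⁴; at distance d the flux is S = σT_*⁴(R_*/d)².
S = 5.67×10⁻⁸·(8310)⁴·(6.57×10⁸/1.20×10¹⁰)² = 8.105×10⁵ W/m².
For an isothermal sphere T⁴ = (1−a)S/(4σ) = 3.574×10¹² K⁴.

T ≈ 1370 K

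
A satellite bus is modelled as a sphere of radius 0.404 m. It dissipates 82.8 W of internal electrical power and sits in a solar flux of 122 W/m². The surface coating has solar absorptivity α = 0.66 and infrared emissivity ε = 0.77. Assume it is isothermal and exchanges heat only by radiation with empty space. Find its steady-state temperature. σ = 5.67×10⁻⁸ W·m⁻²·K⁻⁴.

T ≈ 193 K

At steady state, absorbed solar power + internal power = radiated power.
Absorbed: α·S·A_cross = 0.66·122·0.5128 = 41.29 W (cross-section πr²).
Total input = 41.29 + 82.8 = 124.1 W.
Radiated: εσ·A_surf·T⁴ with A_surf = 4πr² = 2.051 m².
T⁴ = 124.1/(0.77·5.67×10⁻⁸·2.051) = 1.386×10⁹ K⁴.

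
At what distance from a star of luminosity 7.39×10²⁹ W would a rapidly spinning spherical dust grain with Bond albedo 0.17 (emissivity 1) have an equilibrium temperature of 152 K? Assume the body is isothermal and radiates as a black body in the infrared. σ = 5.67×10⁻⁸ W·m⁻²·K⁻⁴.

For an isothermal black-emitting sphere, (1−a)S·πr² = σ·4πr²·T⁴ ⇒ S = 4σT⁴/(1−a).
S = 4·5.67×10⁻⁸·(152)⁴/0.830 = 145.9 W/m².
Flux falls as S = L/(4πd²), so d = √(L/(4πS)) = √(7.39×10²⁹/(4π·145.9)).

d ≈ 2.01×10¹³ m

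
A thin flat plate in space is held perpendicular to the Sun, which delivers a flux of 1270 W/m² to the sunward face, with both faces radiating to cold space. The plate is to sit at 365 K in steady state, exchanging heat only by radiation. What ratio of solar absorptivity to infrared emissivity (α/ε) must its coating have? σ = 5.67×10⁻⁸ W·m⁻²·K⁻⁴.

Balance: αS·A = εσ·2A·T⁴ ⇒ α/ε = 2σT⁴/S.
α/ε = 2·5.67×10⁻⁸·(365)⁴/1270 = 2·5.67×10⁻⁸·1.775×10¹⁰/1270.

α/ε ≈ 1.58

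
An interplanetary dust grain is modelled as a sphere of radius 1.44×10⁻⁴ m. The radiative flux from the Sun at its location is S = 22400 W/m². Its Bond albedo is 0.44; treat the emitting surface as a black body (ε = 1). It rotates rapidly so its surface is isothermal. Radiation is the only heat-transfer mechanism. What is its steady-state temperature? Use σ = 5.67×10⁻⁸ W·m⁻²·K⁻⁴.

At equilibrium, absorbed power = emitted power.
Absorbing cross-section = πr² = 6.514×10⁻⁸ m²; emitting surface = 4πr² = 2.606×10⁻⁷ m² (ratio 4).
(1−a)S·A_cross = εσ·A_surf·T⁴  ⇒  T⁴ = (1−a)S/(4σ).
T⁴ = 0.560·22400/(4·5.67×10⁻⁸) = 5.531×10¹⁰ K⁴.
T = (5.531×10¹⁰)^(1/4).

T ≈ 485 K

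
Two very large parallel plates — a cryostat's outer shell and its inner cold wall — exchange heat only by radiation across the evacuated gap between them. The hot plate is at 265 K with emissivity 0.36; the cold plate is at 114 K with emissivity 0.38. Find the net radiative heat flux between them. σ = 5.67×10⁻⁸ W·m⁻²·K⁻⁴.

For two infinite grey parallel plates, q = σ(T₁⁴ − T₂⁴)/(1/ε₁ + 1/ε₂ − 1).
T₁⁴ − T₂⁴ = 4.932×10⁹ − 1.689×10⁸ = 4.763×10⁹ K⁴.
1/ε₁ + 1/ε₂ − 1 = 2.778 + 2.632 − 1 = 4.409.
q = 5.67×10⁻⁸ × 4.763×10⁹ / 4.409.

q ≈ 61.2 W/m²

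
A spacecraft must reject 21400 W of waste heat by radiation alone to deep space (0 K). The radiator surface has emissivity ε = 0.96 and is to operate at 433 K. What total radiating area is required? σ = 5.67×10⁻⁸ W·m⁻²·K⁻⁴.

P = εσA T⁴ ⇒ A = P/(εσT⁴).
T⁴ = 3.515×10¹⁰ K⁴.
A = 21400/(0.96 × 5.67×10⁻⁸ × 3.515×10¹⁰).

A ≈ 11.2 m²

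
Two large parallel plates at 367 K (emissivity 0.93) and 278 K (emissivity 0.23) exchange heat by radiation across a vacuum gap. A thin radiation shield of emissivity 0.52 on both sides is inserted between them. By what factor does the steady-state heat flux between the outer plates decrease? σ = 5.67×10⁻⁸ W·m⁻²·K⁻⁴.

Without shield: q₀ = σΔ(T⁴)/(1/ε₁+1/ε₂−1) with denominator 4.423.
With shield the two gaps are in series; the resistances add: (1/ε₁+1/ε_s−1)+(1/ε_s+1/ε₂−1) = 1.998+5.271 = 7.269.
Heat-flux ratio q₀/q = 7.269/4.423.

factor ≈ 1.64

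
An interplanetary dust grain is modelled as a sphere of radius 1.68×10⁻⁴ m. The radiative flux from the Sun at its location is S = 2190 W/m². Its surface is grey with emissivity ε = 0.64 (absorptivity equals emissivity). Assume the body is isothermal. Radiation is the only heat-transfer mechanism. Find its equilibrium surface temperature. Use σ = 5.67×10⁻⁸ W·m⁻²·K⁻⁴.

T ≈ 313 K

At equilibrium, absorbed power = emitted power.
Absorbing cross-section = πr² = 8.867×10⁻⁸ m²; emitting surface = 4πr² = 3.547×10⁻⁷ m² (ratio 4).
εS·A_cross = εσ·A_surf·T⁴  ⇒  T⁴ = S/(4σ)   (ε cancels).
T⁴ = 2190/(4·5.67×10⁻⁸) = 9.656×10⁹ K⁴.
T = (9.656×10⁹)^(1/4).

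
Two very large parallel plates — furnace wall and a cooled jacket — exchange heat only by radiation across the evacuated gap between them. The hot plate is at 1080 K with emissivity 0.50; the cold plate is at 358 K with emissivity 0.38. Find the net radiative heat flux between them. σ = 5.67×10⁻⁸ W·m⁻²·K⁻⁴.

q ≈ 21000 W/m²

For two infinite grey parallel plates, q = σ(T₁⁴ − T₂⁴)/(1/ε₁ + 1/ε₂ − 1).
T₁⁴ − T₂⁴ = 1.360×10¹² − 1.643×10¹⁰ = 1.344×10¹² K⁴.
1/ε₁ + 1/ε₂ − 1 = 2.000 + 2.632 − 1 = 3.632.
q = 5.67×10⁻⁸ × 1.344×10¹² / 3.632.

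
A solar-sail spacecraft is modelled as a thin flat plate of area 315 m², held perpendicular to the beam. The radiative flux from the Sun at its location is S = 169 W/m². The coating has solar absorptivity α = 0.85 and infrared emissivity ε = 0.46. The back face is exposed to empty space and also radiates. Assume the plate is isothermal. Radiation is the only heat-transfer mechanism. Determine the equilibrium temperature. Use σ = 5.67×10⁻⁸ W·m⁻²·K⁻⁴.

At equilibrium, absorbed power = emitted power.
Absorbing cross-section = A = 315.0 m²; emitting surface = 2A = 630.0 m² (ratio 2).
αS·A_cross = εσ·A_surf·T⁴  ⇒  T⁴ = αS/(ε·2σ).
T⁴ = 0.850·169/(0.46·2·5.67×10⁻⁸) = 2.754×10⁹ K⁴.
T = (2.754×10⁹)^(1/4).

T ≈ 229 K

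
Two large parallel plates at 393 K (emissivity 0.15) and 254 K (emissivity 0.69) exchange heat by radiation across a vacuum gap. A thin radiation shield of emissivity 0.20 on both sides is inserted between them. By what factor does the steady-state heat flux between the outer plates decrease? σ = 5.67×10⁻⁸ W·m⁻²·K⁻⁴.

factor ≈ 2.26

Without shield: q₀ = σΔ(T⁴)/(1/ε₁+1/ε₂−1) with denominator 7.116.
With shield the two gaps are in series; the resistances add: (1/ε₁+1/ε_s−1)+(1/ε_s+1/ε₂−1) = 10.67+5.449 = 16.12.
Heat-flux ratio q₀/q = 16.12/7.116.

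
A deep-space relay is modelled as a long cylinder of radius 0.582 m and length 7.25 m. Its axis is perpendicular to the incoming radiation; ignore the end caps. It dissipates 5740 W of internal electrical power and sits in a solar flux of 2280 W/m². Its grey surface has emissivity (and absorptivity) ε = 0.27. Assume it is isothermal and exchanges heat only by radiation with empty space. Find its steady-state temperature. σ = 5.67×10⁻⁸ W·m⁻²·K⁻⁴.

T ≈ 405 K

At steady state, absorbed solar power + internal power = radiated power.
Absorbed: α·S·A_cross = 0.27·2280·8.439 = 5195 W (cross-section 2rL).
Total input = 5195 + 5740 = 10940 W.
Radiated: εσ·A_surf·T⁴ with A_surf = 2πrL = 26.51 m².
T⁴ = 10940/(0.27·5.67×10⁻⁸·26.51) = 2.694×10¹⁰ K⁴.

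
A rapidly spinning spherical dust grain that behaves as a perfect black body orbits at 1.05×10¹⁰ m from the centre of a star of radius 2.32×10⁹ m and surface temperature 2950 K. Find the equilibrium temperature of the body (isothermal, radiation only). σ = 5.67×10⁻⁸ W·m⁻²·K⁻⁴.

T ≈ 981 K

The star's surface emits σT_*⁴; at distance d the flux is S = σT_*⁴(R_*/d)².
S = 5.67×10⁻⁸·(2950)⁴·(2.32×10⁹/1.05×10¹⁰)² = 2.096×10⁵ W/m².
For an isothermal sphere T⁴ = (1−a)S/(4σ) = 9.243×10¹¹ K⁴.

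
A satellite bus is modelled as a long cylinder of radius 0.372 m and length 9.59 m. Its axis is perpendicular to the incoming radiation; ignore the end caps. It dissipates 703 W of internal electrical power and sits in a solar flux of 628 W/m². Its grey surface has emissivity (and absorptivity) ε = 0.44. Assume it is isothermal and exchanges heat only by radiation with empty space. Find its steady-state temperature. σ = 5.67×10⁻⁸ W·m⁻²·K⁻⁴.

At steady state, absorbed solar power + internal power = radiated power.
Absorbed: α·S·A_cross = 0.44·628·7.135 = 1972 W (cross-section 2rL).
Total input = 1972 + 703 = 2675 W.
Radiated: εσ·A_surf·T⁴ with A_surf = 2πrL = 22.42 m².
T⁴ = 2675/(0.44·5.67×10⁻⁸·22.42) = 4.783×10⁹ K⁴.

T ≈ 263 K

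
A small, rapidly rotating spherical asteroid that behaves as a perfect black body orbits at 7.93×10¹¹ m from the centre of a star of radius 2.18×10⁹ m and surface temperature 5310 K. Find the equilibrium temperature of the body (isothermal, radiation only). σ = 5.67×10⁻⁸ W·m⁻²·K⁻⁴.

T ≈ 197 K

The star's surface emits σT_*⁴; at distance d the flux is S = σT_*⁴(R_*/d)².
S = 5.67×10⁻⁸·(5310)⁴·(2.18×10⁹/7.93×10¹¹)² = 340.7 W/m².
For an isothermal sphere T⁴ = (1−a)S/(4σ) = 1.502×10⁹ K⁴.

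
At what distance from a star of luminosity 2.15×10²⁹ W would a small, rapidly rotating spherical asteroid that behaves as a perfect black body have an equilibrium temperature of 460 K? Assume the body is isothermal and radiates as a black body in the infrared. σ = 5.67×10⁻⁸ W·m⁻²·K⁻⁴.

For an isothermal black-emitting sphere, (1−a)S·πr² = σ·4πr²·T⁴ ⇒ S = 4σT⁴/(1−a).
S = 4·5.67×10⁻⁸·(460)⁴/1.00 = 10150 W/m².
Flux falls as S = L/(4πd²), so d = √(L/(4πS)) = √(2.15×10²⁹/(4π·10150)).

d ≈ 1.30×10¹² m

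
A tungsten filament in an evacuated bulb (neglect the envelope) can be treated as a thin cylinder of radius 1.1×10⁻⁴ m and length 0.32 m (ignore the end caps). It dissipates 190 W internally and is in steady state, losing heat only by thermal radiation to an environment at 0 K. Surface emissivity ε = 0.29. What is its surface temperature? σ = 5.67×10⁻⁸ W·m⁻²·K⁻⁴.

Steady state: internal power = radiated power, P = εσA T⁴.
Radiating area A = 2πrL = 2.212×10⁻⁴ m².
T⁴ = P/(εσA) = 190/(0.29·5.67×10⁻⁸·2.212×10⁻⁴) = 5.225×10¹³ K⁴.
T = (5.225×10¹³)^(1/4).

T ≈ 2690 K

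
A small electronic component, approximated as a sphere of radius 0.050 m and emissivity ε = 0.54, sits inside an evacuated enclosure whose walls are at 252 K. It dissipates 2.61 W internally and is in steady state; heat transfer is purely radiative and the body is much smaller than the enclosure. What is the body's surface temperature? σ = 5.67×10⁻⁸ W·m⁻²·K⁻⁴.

For a small grey body in a large enclosure, net radiated power = εσA(T⁴ − T_w⁴).
Steady state: P = εσA(T⁴ − T_w⁴) with A = 4πr² = 0.03142 m².
T⁴ = P/(εσA) + T_w⁴ = 2.61/(0.54·5.67×10⁻⁸·0.03142) + (252)⁴
    = 2.713×10⁹ + 4.033×10⁹ = 6.746×10⁹ K⁴.

T ≈ 287 K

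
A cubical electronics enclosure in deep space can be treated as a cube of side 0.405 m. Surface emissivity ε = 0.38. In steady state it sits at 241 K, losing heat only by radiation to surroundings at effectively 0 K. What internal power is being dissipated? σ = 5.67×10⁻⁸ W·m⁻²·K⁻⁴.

Steady state: P = εσA T⁴.
A = 6L² = 0.9842 m²; T⁴ = (241)⁴ = 3.373×10⁹ K⁴.
P = 0.38 × 5.67×10⁻⁸ × 0.9842 × 3.373×10⁹.

P ≈ 71.5 W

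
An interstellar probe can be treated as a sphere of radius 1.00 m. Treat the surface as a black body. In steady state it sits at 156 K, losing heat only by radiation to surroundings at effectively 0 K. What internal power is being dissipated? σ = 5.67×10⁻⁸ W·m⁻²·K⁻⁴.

Steady state: P = εσA T⁴.
A = 4πr² = 12.57 m²; T⁴ = (156)⁴ = 5.922×10⁸ K⁴.
P = 1.0 × 5.67×10⁻⁸ × 12.57 × 5.922×10⁸.

P ≈ 422 W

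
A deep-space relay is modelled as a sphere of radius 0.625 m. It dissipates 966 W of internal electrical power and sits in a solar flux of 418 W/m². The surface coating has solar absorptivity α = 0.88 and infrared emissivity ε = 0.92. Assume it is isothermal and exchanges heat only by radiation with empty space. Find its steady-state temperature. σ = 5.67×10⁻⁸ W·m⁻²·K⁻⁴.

At steady state, absorbed solar power + internal power = radiated power.
Absorbed: α·S·A_cross = 0.88·418·1.227 = 451.4 W (cross-section πr²).
Total input = 451.4 + 966 = 1417 W.
Radiated: εσ·A_surf·T⁴ with A_surf = 4πr² = 4.909 m².
T⁴ = 1417/(0.92·5.67×10⁻⁸·4.909) = 5.535×10⁹ K⁴.

T ≈ 273 K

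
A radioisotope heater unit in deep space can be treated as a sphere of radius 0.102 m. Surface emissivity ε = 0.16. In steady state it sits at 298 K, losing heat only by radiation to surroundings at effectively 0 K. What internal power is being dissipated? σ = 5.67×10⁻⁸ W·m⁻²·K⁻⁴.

Steady state: P = εσA T⁴.
A = 4πr² = 0.1307 m²; T⁴ = (298)⁴ = 7.886×10⁹ K⁴.
P = 0.16 × 5.67×10⁻⁸ × 0.1307 × 7.886×10⁹.

P ≈ 9.35 W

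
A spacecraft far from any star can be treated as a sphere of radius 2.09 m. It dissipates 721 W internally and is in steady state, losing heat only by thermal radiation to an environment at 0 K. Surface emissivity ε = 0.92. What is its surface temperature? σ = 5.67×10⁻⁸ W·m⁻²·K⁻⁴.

T ≈ 126 K

Steady state: internal power = radiated power, P = εσA T⁴.
Radiating area A = 4πr² = 54.89 m².
T⁴ = P/(εσA) = 721/(0.92·5.67×10⁻⁸·54.89) = 2.518×10⁸ K⁴.
T = (2.518×10⁸)^(1/4).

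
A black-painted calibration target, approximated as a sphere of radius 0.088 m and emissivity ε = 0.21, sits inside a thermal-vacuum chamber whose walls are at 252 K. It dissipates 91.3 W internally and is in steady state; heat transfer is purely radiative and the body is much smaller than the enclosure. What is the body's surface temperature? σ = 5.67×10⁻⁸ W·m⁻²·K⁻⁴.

For a small grey body in a large enclosure, net radiated power = εσA(T⁴ − T_w⁴).
Steady state: P = εσA(T⁴ − T_w⁴) with A = 4πr² = 0.09731 m².
T⁴ = P/(εσA) + T_w⁴ = 91.3/(0.21·5.67×10⁻⁸·0.09731) + (252)⁴
    = 7.879×10¹⁰ + 4.033×10⁹ = 8.283×10¹⁰ K⁴.

T ≈ 536 K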